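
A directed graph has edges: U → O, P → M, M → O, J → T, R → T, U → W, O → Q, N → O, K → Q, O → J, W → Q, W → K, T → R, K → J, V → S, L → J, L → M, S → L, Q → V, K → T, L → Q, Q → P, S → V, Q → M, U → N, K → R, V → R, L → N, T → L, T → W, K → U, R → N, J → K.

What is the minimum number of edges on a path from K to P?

Level 0: K
Level 1: J, Q, R, T, U
Level 2: L, M, N, O, P, V, W
Level 3: S
P first appears at level 2.

2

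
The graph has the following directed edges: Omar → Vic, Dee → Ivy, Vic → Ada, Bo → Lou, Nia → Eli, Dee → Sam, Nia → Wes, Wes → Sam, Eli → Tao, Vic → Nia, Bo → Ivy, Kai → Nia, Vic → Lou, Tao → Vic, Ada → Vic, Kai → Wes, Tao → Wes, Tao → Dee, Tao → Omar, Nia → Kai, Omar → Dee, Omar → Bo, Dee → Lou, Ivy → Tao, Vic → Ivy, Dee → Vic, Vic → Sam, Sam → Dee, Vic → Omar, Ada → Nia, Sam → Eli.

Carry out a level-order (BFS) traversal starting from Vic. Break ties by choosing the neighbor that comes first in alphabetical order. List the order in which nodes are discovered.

Vic, Ada, Ivy, Lou, Nia, Omar, Sam, Tao, Eli, Kai, Wes, Bo, Dee

Visit Vic; enqueue Ada, Ivy, Lou, Nia, Omar, Sam → queue [Ada, Ivy, Lou, Nia, Omar, Sam]
Visit Ada → queue [Ivy, Lou, Nia, Omar, Sam]
Visit Ivy; enqueue Tao → queue [Lou, Nia, Omar, Sam, Tao]
Visit Lou → queue [Nia, Omar, Sam, Tao]
Visit Nia; enqueue Eli, Kai, Wes → queue [Omar, Sam, Tao, Eli, Kai, Wes]
Visit Omar; enqueue Bo, Dee → queue [Sam, Tao, Eli, Kai, Wes, Bo, Dee]
Visit Sam → queue [Tao, Eli, Kai, Wes, Bo, Dee]
Visit Tao → queue [Eli, Kai, Wes, Bo, Dee]
Visit Eli → queue [Kai, Wes, Bo, Dee]
Visit Kai → queue [Wes, Bo, Dee]
Visit Wes → queue [Bo, Dee]
Visit Bo → queue [Dee]
Visit Dee → queue []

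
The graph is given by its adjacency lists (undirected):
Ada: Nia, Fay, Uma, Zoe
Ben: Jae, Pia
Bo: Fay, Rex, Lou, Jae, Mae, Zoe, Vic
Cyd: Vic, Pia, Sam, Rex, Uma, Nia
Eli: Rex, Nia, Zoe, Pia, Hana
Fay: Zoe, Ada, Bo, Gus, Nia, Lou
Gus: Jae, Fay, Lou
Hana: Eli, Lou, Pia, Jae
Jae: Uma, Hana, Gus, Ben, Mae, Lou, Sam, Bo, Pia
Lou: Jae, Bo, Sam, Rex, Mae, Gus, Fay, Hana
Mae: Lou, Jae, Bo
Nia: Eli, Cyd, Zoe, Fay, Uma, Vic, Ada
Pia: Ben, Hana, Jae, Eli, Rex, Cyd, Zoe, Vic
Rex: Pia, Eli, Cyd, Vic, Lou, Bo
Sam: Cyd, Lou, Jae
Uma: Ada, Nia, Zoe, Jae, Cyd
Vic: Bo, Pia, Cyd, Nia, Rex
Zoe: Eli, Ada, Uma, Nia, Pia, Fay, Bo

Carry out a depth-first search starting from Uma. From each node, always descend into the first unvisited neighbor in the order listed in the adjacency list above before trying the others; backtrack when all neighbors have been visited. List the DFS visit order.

Uma → Ada → Nia → Eli → Rex → Pia → Ben → Jae → Hana → Lou → Bo → Fay → Zoe → Gus → Mae → Vic → Cyd → Sam

Visit Uma
Uma → Ada
Ada → Nia
Nia → Eli
Eli → Rex
Rex → Pia
Pia → Ben
Ben → Jae
Jae → Hana
Hana → Lou
Lou → Bo
Bo → Fay
Fay → Zoe
Fay → Gus
Bo → Mae
Bo → Vic
Vic → Cyd
Cyd → Sam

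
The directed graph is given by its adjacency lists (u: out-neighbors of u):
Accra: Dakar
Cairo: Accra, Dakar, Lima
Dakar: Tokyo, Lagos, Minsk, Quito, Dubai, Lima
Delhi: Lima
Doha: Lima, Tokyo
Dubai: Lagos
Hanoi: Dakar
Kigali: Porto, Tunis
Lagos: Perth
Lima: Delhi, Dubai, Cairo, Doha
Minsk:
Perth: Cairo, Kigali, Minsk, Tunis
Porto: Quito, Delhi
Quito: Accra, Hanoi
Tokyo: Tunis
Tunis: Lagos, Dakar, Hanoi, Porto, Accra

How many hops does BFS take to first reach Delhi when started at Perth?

3

Level 0: Perth
Level 1: Cairo, Kigali, Minsk, Tunis
Level 2: Accra, Dakar, Hanoi, Lagos, Lima, Porto
Level 3: Delhi, Doha, Dubai, Quito, Tokyo
Delhi first appears at level 3.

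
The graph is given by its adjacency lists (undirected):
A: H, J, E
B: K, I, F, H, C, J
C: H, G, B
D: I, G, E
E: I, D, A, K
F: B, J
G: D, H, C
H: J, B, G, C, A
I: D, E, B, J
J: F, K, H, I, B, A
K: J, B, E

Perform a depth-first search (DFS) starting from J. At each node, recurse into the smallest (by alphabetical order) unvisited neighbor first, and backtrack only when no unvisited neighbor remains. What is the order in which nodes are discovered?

Visit J
J → A
A → E
E → D
D → G
G → C
C → B
B → F
B → H
B → I
B → K

J, A, E, D, G, C, B, F, H, I, K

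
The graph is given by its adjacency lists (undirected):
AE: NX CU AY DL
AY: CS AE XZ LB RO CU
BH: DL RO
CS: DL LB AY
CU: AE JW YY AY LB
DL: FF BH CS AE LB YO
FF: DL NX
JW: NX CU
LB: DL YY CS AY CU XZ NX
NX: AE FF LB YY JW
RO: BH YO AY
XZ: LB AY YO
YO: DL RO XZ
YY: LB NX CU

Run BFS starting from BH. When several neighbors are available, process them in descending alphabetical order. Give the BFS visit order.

BH, RO, DL, YO, AY, LB, FF, CS, AE, XZ, CU, YY, NX, JW

Visit BH; enqueue RO, DL → queue [RO, DL]
Visit RO; enqueue YO, AY → queue [DL, YO, AY]
Visit DL; enqueue LB, FF, CS, AE → queue [YO, AY, LB, FF, CS, AE]
Visit YO; enqueue XZ → queue [AY, LB, FF, CS, AE, XZ]
Visit AY; enqueue CU → queue [LB, FF, CS, AE, XZ, CU]
Visit LB; enqueue YY, NX → queue [FF, CS, AE, XZ, CU, YY, NX]
Visit FF → queue [CS, AE, XZ, CU, YY, NX]
Visit CS → queue [AE, XZ, CU, YY, NX]
Visit AE → queue [XZ, CU, YY, NX]
Visit XZ → queue [CU, YY, NX]
Visit CU; enqueue JW → queue [YY, NX, JW]
Visit YY → queue [NX, JW]
Visit NX → queue [JW]
Visit JW → queue []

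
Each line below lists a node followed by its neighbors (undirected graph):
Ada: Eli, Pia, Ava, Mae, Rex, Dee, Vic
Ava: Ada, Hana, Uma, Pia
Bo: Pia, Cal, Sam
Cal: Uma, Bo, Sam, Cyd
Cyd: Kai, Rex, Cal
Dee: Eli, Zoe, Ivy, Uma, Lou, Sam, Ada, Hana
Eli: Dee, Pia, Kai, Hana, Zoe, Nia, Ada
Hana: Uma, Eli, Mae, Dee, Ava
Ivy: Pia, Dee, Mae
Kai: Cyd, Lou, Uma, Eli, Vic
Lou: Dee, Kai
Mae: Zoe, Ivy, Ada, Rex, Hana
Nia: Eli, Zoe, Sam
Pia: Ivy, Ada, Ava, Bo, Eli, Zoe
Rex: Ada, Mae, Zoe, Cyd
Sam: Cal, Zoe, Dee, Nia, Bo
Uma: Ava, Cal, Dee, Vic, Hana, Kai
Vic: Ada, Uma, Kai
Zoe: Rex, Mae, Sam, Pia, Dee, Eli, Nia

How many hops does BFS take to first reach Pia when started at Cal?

2

Level 0: Cal
Level 1: Bo, Cyd, Sam, Uma
Level 2: Ava, Dee, Hana, Kai, Nia, Pia, Rex, Vic, Zoe
Level 3: Ada, Eli, Ivy, Lou, Mae
Pia first appears at level 2.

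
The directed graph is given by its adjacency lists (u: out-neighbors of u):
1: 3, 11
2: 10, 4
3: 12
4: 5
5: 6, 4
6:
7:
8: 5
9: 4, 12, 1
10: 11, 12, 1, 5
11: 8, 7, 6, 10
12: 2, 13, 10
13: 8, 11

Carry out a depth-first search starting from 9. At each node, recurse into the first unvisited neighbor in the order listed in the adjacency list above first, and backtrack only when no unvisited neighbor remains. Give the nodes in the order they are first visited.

Visit 9
9 → 4
4 → 5
5 → 6
9 → 12
12 → 2
2 → 10
10 → 11
11 → 8
11 → 7
10 → 1
1 → 3
12 → 13

9 -> 4 -> 5 -> 6 -> 12 -> 2 -> 10 -> 11 -> 8 -> 7 -> 1 -> 3 -> 13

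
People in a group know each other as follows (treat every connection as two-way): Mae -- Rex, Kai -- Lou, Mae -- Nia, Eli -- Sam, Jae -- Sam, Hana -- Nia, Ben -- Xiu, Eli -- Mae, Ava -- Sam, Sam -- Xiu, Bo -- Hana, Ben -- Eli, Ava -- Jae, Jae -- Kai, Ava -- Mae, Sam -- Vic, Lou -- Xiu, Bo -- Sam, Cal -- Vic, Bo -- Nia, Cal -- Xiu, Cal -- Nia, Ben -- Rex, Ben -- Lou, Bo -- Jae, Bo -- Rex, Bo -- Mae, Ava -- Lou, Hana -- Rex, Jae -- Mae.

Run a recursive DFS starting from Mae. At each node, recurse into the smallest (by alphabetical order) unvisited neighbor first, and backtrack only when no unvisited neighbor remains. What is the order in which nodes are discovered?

Mae, Ava, Jae, Bo, Hana, Nia, Cal, Vic, Sam, Eli, Ben, Lou, Kai, Xiu, Rex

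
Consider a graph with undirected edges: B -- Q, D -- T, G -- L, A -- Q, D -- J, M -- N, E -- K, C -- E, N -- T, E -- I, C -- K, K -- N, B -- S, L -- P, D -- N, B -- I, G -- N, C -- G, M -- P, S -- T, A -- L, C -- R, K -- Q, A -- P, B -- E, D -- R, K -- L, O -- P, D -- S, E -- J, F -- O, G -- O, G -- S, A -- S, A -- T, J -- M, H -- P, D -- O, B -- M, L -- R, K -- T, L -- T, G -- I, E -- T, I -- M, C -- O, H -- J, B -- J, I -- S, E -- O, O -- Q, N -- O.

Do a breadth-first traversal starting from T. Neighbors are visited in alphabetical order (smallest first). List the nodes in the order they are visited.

T, A, D, E, K, L, N, S, P, Q, J, O, R, B, C, I, G, M, H, F

Visit T; enqueue A, D, E, K, L, N, S → queue [A, D, E, K, L, N, S]
Visit A; enqueue P, Q → queue [D, E, K, L, N, S, P, Q]
Visit D; enqueue J, O, R → queue [E, K, L, N, S, P, Q, J, O, R]
Visit E; enqueue B, C, I → queue [K, L, N, S, P, Q, J, O, R, B, C, I]
Visit K → queue [L, N, S, P, Q, J, O, R, B, C, I]
Visit L; enqueue G → queue [N, S, P, Q, J, O, R, B, C, I, G]
Visit N; enqueue M → queue [S, P, Q, J, O, R, B, C, I, G, M]
Visit S → queue [P, Q, J, O, R, B, C, I, G, M]
Visit P; enqueue H → queue [Q, J, O, R, B, C, I, G, M, H]
Visit Q → queue [J, O, R, B, C, I, G, M, H]
Visit J → queue [O, R, B, C, I, G, M, H]
Visit O; enqueue F → queue [R, B, C, I, G, M, H, F]
Visit R → queue [B, C, I, G, M, H, F]
Visit B → queue [C, I, G, M, H, F]
Visit C → queue [I, G, M, H, F]
Visit I → queue [G, M, H, F]
Visit G → queue [M, H, F]
Visit M → queue [H, F]
Visit H → queue [F]
Visit F → queue []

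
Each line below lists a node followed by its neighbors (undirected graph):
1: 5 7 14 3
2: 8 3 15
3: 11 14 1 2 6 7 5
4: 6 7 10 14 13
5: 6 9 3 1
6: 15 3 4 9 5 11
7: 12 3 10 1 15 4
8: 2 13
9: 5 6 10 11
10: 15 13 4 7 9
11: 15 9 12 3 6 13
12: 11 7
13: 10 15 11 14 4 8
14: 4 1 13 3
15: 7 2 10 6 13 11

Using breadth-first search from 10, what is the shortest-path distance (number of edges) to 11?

2

Level 0: 10
Level 1: 4, 7, 9, 13, 15
Level 2: 1, 2, 3, 5, 6, 8, 11, 12, 14
11 first appears at level 2.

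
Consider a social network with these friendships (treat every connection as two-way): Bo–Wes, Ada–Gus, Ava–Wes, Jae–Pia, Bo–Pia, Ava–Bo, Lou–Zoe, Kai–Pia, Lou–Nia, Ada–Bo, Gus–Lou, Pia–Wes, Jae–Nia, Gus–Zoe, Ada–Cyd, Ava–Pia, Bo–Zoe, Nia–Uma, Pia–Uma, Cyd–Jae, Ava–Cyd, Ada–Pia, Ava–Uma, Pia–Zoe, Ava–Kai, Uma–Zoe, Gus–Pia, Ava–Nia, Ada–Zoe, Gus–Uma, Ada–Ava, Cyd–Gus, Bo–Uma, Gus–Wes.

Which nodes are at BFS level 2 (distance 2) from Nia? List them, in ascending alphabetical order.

Ada, Bo, Cyd, Gus, Kai, Pia, Wes, Zoe

Level 0: Nia
Level 1: Ava, Jae, Lou, Uma
Level 2: Ada, Bo, Cyd, Gus, Kai, Pia, Wes, Zoe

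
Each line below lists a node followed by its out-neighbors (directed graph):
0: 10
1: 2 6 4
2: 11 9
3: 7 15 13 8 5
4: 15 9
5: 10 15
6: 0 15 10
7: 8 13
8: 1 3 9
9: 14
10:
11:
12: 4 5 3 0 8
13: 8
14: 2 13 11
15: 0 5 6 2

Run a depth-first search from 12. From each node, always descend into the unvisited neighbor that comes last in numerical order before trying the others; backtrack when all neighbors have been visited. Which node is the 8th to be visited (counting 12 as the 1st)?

3

Visit 12
12 → 8
8 → 9
9 → 14
14 → 13
14 → 11
14 → 2
8 → 3
3 → 15
15 → 6
6 → 10
6 → 0
15 → 5
3 → 7
8 → 1
1 → 4

Visit order: 12, 8, 9, 14, 13, 11, 2, 3, 15, 6, 10, 0, 5, 7, 1, 4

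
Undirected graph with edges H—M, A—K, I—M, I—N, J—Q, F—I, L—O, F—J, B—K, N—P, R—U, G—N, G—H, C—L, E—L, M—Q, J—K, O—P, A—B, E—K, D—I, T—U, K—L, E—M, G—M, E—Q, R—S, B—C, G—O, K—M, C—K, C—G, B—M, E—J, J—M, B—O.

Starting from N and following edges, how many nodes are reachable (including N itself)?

17

BFS from N visits: N, G, I, P, C, H, M, O, D, F, B, K, L, E, J, Q, A
Reachable nodes: 17 of 21 total.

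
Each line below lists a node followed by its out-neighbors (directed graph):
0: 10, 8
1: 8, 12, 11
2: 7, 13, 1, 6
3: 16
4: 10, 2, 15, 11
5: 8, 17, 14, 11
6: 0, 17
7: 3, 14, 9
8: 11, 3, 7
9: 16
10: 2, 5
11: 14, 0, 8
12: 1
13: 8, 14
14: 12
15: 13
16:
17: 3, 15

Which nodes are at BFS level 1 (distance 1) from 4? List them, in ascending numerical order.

2, 10, 11, 15

Level 0: 4
Level 1: 2, 10, 11, 15
Level 2: 0, 1, 5, 6, 7, 8, 13, 14
Level 3: 3, 9, 12, 17
Level 4: 16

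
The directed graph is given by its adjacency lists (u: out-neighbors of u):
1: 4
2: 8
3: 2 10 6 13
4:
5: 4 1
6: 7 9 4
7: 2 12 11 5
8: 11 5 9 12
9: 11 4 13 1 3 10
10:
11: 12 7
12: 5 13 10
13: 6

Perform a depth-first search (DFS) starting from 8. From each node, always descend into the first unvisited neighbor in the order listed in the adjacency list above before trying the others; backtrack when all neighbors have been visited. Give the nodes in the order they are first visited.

8 → 11 → 12 → 5 → 4 → 1 → 13 → 6 → 7 → 2 → 9 → 3 → 10

Visit 8
8 → 11
11 → 12
12 → 5
5 → 4
5 → 1
12 → 13
13 → 6
6 → 7
7 → 2
6 → 9
9 → 3
3 → 10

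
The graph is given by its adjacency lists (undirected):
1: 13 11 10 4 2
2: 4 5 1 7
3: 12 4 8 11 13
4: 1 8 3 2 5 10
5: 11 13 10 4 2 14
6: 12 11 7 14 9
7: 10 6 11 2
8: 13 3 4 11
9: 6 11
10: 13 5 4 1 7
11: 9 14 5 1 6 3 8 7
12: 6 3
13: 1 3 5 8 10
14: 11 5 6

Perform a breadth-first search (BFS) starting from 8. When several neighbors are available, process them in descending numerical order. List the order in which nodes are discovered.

Visit 8; enqueue 13, 11, 4, 3 → queue [13, 11, 4, 3]
Visit 13; enqueue 10, 5, 1 → queue [11, 4, 3, 10, 5, 1]
Visit 11; enqueue 14, 9, 7, 6 → queue [4, 3, 10, 5, 1, 14, 9, 7, 6]
Visit 4; enqueue 2 → queue [3, 10, 5, 1, 14, 9, 7, 6, 2]
Visit 3; enqueue 12 → queue [10, 5, 1, 14, 9, 7, 6, 2, 12]
Visit 10 → queue [5, 1, 14, 9, 7, 6, 2, 12]
Visit 5 → queue [1, 14, 9, 7, 6, 2, 12]
Visit 1 → queue [14, 9, 7, 6, 2, 12]
Visit 14 → queue [9, 7, 6, 2, 12]
Visit 9 → queue [7, 6, 2, 12]
Visit 7 → queue [6, 2, 12]
Visit 6 → queue [2, 12]
Visit 2 → queue [12]
Visit 12 → queue []

8 13 11 4 3 10 5 1 14 9 7 6 2 12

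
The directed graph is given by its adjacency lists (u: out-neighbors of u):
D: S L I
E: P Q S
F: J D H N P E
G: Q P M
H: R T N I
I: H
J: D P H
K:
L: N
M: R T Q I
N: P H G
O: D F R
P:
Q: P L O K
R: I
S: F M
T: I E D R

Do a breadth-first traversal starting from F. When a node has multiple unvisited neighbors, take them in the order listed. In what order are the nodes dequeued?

F, J, D, H, N, P, E, S, L, I, R, T, G, Q, M, O, K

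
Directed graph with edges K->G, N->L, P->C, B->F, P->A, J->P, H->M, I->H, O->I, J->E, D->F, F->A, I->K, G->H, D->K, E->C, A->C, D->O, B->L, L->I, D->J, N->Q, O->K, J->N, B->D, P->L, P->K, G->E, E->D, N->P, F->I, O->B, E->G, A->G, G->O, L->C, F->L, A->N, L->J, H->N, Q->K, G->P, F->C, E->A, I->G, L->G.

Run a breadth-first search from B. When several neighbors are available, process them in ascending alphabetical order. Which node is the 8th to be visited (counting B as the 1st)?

A

Visit B; enqueue D, F, L → queue [D, F, L]
Visit D; enqueue J, K, O → queue [F, L, J, K, O]
Visit F; enqueue A, C, I → queue [L, J, K, O, A, C, I]
Visit L; enqueue G → queue [J, K, O, A, C, I, G]
Visit J; enqueue E, N, P → queue [K, O, A, C, I, G, E, N, P]
Visit K → queue [O, A, C, I, G, E, N, P]
Visit O → queue [A, C, I, G, E, N, P]
Visit A → queue [C, I, G, E, N, P]
Visit C → queue [I, G, E, N, P]
Visit I; enqueue H → queue [G, E, N, P, H]
Visit G → queue [E, N, P, H]
Visit E → queue [N, P, H]
Visit N; enqueue Q → queue [P, H, Q]
Visit P → queue [H, Q]
Visit H; enqueue M → queue [Q, M]
Visit Q → queue [M]
Visit M → queue []

Visit order: B, D, F, L, J, K, O, A, C, I, G, E, N, P, H, Q, M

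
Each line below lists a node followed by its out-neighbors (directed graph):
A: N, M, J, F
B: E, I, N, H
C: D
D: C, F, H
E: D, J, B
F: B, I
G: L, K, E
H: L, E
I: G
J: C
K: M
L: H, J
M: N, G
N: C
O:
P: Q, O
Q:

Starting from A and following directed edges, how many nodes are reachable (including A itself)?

BFS from A visits: A, F, J, M, N, B, I, C, G, E, H, D, K, L
Reachable nodes: 14 of 17 total.

14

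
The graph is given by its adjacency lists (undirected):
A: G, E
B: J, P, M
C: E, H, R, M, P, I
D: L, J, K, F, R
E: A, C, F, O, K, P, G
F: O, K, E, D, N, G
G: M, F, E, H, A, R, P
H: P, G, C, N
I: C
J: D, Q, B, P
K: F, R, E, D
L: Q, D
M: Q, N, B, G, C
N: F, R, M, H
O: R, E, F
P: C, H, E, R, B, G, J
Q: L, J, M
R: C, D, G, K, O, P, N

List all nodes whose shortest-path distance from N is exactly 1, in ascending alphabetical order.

F, H, M, R

Level 0: N
Level 1: F, H, M, R
Level 2: B, C, D, E, G, K, O, P, Q
Level 3: A, I, J, L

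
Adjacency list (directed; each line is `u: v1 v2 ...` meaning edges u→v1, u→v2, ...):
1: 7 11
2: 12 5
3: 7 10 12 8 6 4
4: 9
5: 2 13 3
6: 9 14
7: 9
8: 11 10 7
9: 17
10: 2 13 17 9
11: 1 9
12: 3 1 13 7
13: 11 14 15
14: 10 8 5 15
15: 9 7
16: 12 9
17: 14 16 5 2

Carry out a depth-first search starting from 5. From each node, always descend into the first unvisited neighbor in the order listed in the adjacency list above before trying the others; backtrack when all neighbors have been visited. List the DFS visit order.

5, 2, 12, 3, 7, 9, 17, 14, 10, 13, 11, 1, 15, 8, 16, 6, 4

Visit 5
5 → 2
2 → 12
12 → 3
3 → 7
7 → 9
9 → 17
17 → 14
14 → 10
10 → 13
13 → 11
11 → 1
13 → 15
14 → 8
17 → 16
3 → 6
3 → 4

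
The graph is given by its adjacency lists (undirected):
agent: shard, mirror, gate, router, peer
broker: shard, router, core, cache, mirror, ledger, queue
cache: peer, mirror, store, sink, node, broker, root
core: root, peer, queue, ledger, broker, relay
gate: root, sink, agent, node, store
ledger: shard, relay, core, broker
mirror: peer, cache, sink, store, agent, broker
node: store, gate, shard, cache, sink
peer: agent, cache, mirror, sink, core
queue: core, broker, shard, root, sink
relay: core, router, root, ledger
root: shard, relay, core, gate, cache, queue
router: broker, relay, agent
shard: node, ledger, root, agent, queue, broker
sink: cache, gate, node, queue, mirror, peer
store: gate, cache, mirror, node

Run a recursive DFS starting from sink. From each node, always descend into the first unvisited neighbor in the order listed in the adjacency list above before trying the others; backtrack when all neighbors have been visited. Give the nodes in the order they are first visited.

sink → cache → peer → agent → shard → node → store → gate → root → relay → core → queue → broker → router → mirror → ledger

Visit sink
sink → cache
cache → peer
peer → agent
agent → shard
shard → node
node → store
store → gate
gate → root
root → relay
relay → core
core → queue
queue → broker
broker → router
broker → mirror
broker → ledger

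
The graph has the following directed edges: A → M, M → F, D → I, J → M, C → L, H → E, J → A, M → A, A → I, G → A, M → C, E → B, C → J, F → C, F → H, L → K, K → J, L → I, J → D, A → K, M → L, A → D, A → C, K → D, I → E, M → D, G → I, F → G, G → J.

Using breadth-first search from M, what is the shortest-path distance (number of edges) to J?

Level 0: M
Level 1: A, C, D, F, L
Level 2: G, H, I, J, K
Level 3: E
Level 4: B
J first appears at level 2.

2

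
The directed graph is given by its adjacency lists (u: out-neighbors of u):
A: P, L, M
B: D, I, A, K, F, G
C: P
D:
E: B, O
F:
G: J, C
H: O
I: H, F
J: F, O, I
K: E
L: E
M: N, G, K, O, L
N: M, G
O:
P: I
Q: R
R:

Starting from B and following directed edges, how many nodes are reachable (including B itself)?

16

BFS from B visits: B, A, D, F, G, I, K, L, M, P, C, J, H, E, N, O
Reachable nodes: 16 of 18 total.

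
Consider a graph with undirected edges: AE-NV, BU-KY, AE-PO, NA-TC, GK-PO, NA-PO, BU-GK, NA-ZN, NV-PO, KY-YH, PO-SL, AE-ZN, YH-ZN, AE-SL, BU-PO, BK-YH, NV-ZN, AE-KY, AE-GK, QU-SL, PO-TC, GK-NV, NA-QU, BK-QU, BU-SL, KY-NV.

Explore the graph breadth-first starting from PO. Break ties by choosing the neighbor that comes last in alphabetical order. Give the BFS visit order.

PO TC SL NV NA GK BU AE QU ZN KY BK YH

Visit PO; enqueue TC, SL, NV, NA, GK, BU, AE → queue [TC, SL, NV, NA, GK, BU, AE]
Visit TC → queue [SL, NV, NA, GK, BU, AE]
Visit SL; enqueue QU → queue [NV, NA, GK, BU, AE, QU]
Visit NV; enqueue ZN, KY → queue [NA, GK, BU, AE, QU, ZN, KY]
Visit NA → queue [GK, BU, AE, QU, ZN, KY]
Visit GK → queue [BU, AE, QU, ZN, KY]
Visit BU → queue [AE, QU, ZN, KY]
Visit AE → queue [QU, ZN, KY]
Visit QU; enqueue BK → queue [ZN, KY, BK]
Visit ZN; enqueue YH → queue [KY, BK, YH]
Visit KY → queue [BK, YH]
Visit BK → queue [YH]
Visit YH → queue []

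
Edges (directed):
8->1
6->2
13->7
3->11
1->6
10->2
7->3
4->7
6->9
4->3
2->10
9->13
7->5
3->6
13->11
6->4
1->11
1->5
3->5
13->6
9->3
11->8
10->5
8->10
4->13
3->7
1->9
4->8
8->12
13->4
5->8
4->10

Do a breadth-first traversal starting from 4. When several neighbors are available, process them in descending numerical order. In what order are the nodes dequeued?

4, 13, 10, 8, 7, 3, 11, 6, 5, 2, 12, 1, 9

Visit 4; enqueue 13, 10, 8, 7, 3 → queue [13, 10, 8, 7, 3]
Visit 13; enqueue 11, 6 → queue [10, 8, 7, 3, 11, 6]
Visit 10; enqueue 5, 2 → queue [8, 7, 3, 11, 6, 5, 2]
Visit 8; enqueue 12, 1 → queue [7, 3, 11, 6, 5, 2, 12, 1]
Visit 7 → queue [3, 11, 6, 5, 2, 12, 1]
Visit 3 → queue [11, 6, 5, 2, 12, 1]
Visit 11 → queue [6, 5, 2, 12, 1]
Visit 6; enqueue 9 → queue [5, 2, 12, 1, 9]
Visit 5 → queue [2, 12, 1, 9]
Visit 2 → queue [12, 1, 9]
Visit 12 → queue [1, 9]
Visit 1 → queue [9]
Visit 9 → queue []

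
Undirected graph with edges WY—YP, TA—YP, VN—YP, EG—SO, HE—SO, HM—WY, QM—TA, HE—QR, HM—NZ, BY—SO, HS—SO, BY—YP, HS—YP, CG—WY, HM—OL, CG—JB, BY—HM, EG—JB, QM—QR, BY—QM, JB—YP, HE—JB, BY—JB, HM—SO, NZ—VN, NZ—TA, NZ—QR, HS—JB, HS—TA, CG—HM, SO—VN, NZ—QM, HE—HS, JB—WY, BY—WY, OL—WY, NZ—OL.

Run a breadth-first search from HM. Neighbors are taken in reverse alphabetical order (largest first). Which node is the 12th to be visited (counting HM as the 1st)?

HE

Visit HM; enqueue WY, SO, OL, NZ, CG, BY → queue [WY, SO, OL, NZ, CG, BY]
Visit WY; enqueue YP, JB → queue [SO, OL, NZ, CG, BY, YP, JB]
Visit SO; enqueue VN, HS, HE, EG → queue [OL, NZ, CG, BY, YP, JB, VN, HS, HE, EG]
Visit OL → queue [NZ, CG, BY, YP, JB, VN, HS, HE, EG]
Visit NZ; enqueue TA, QR, QM → queue [CG, BY, YP, JB, VN, HS, HE, EG, TA, QR, QM]
Visit CG → queue [BY, YP, JB, VN, HS, HE, EG, TA, QR, QM]
Visit BY → queue [YP, JB, VN, HS, HE, EG, TA, QR, QM]
Visit YP → queue [JB, VN, HS, HE, EG, TA, QR, QM]
Visit JB → queue [VN, HS, HE, EG, TA, QR, QM]
Visit VN → queue [HS, HE, EG, TA, QR, QM]
Visit HS → queue [HE, EG, TA, QR, QM]
Visit HE → queue [EG, TA, QR, QM]
Visit EG → queue [TA, QR, QM]
Visit TA → queue [QR, QM]
Visit QR → queue [QM]
Visit QM → queue []

Visit order: HM, WY, SO, OL, NZ, CG, BY, YP, JB, VN, HS, HE, EG, TA, QR, QM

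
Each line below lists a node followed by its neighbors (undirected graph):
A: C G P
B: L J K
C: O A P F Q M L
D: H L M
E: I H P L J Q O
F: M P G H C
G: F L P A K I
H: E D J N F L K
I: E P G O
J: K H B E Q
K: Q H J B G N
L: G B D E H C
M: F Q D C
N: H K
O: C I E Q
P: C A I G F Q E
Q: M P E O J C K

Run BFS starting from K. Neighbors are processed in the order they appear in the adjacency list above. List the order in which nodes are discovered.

Visit K; enqueue Q, H, J, B, G, N → queue [Q, H, J, B, G, N]
Visit Q; enqueue M, P, E, O, C → queue [H, J, B, G, N, M, P, E, O, C]
Visit H; enqueue D, F, L → queue [J, B, G, N, M, P, E, O, C, D, F, L]
Visit J → queue [B, G, N, M, P, E, O, C, D, F, L]
Visit B → queue [G, N, M, P, E, O, C, D, F, L]
Visit G; enqueue A, I → queue [N, M, P, E, O, C, D, F, L, A, I]
Visit N → queue [M, P, E, O, C, D, F, L, A, I]
Visit M → queue [P, E, O, C, D, F, L, A, I]
Visit P → queue [E, O, C, D, F, L, A, I]
Visit E → queue [O, C, D, F, L, A, I]
Visit O → queue [C, D, F, L, A, I]
Visit C → queue [D, F, L, A, I]
Visit D → queue [F, L, A, I]
Visit F → queue [L, A, I]
Visit L → queue [A, I]
Visit A → queue [I]
Visit I → queue []

K, Q, H, J, B, G, N, M, P, E, O, C, D, F, L, A, I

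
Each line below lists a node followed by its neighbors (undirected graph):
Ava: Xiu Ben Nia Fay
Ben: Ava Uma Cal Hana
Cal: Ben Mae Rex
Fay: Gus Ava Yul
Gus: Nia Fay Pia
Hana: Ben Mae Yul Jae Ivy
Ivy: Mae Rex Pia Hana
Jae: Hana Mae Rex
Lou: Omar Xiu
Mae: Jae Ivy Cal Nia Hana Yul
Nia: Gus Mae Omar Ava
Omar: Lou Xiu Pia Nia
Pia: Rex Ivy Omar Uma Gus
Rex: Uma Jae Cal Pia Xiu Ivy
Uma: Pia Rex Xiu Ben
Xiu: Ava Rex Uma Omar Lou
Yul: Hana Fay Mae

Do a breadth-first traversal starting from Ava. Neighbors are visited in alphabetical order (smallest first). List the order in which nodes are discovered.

Ava, Ben, Fay, Nia, Xiu, Cal, Hana, Uma, Gus, Yul, Mae, Omar, Lou, Rex, Ivy, Jae, Pia

Visit Ava; enqueue Ben, Fay, Nia, Xiu → queue [Ben, Fay, Nia, Xiu]
Visit Ben; enqueue Cal, Hana, Uma → queue [Fay, Nia, Xiu, Cal, Hana, Uma]
Visit Fay; enqueue Gus, Yul → queue [Nia, Xiu, Cal, Hana, Uma, Gus, Yul]
Visit Nia; enqueue Mae, Omar → queue [Xiu, Cal, Hana, Uma, Gus, Yul, Mae, Omar]
Visit Xiu; enqueue Lou, Rex → queue [Cal, Hana, Uma, Gus, Yul, Mae, Omar, Lou, Rex]
Visit Cal → queue [Hana, Uma, Gus, Yul, Mae, Omar, Lou, Rex]
Visit Hana; enqueue Ivy, Jae → queue [Uma, Gus, Yul, Mae, Omar, Lou, Rex, Ivy, Jae]
Visit Uma; enqueue Pia → queue [Gus, Yul, Mae, Omar, Lou, Rex, Ivy, Jae, Pia]
Visit Gus → queue [Yul, Mae, Omar, Lou, Rex, Ivy, Jae, Pia]
Visit Yul → queue [Mae, Omar, Lou, Rex, Ivy, Jae, Pia]
Visit Mae → queue [Omar, Lou, Rex, Ivy, Jae, Pia]
Visit Omar → queue [Lou, Rex, Ivy, Jae, Pia]
Visit Lou → queue [Rex, Ivy, Jae, Pia]
Visit Rex → queue [Ivy, Jae, Pia]
Visit Ivy → queue [Jae, Pia]
Visit Jae → queue [Pia]
Visit Pia → queue []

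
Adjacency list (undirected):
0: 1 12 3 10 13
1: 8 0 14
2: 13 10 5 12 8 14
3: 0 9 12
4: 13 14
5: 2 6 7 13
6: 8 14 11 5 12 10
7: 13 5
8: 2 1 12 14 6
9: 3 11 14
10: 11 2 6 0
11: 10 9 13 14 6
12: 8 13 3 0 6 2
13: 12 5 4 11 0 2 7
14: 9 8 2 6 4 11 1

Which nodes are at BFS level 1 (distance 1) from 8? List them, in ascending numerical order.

Level 0: 8
Level 1: 1, 2, 6, 12, 14
Level 2: 0, 3, 4, 5, 9, 10, 11, 13
Level 3: 7

1, 2, 6, 12, 14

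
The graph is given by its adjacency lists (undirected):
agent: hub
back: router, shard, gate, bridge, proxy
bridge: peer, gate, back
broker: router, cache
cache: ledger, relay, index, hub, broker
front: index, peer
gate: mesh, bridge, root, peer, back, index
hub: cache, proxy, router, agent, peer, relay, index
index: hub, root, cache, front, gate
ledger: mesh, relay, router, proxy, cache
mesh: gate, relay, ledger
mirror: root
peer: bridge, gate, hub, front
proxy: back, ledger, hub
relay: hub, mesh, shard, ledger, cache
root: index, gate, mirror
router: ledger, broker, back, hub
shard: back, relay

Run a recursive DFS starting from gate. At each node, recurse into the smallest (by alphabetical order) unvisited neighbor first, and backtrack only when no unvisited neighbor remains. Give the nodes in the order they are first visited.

Visit gate
gate → back
back → bridge
bridge → peer
peer → front
front → index
index → cache
cache → broker
broker → router
router → hub
hub → agent
hub → proxy
proxy → ledger
ledger → mesh
mesh → relay
relay → shard
index → root
root → mirror

gate -> back -> bridge -> peer -> front -> index -> cache -> broker -> router -> hub -> agent -> proxy -> ledger -> mesh -> relay -> shard -> root -> mirror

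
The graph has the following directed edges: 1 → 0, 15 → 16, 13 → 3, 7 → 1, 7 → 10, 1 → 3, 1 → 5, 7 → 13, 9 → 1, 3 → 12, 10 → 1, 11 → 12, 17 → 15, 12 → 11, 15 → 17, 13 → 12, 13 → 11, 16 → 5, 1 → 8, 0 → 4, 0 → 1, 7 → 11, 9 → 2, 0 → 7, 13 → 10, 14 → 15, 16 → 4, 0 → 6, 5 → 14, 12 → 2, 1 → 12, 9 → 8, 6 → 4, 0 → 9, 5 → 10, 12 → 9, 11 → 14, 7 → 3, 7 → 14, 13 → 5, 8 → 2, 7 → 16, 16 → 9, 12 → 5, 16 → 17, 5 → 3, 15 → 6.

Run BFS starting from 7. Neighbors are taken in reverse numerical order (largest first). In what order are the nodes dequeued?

7, 16, 14, 13, 11, 10, 3, 1, 17, 9, 5, 4, 15, 12, 8, 0, 2, 6

Visit 7; enqueue 16, 14, 13, 11, 10, 3, 1 → queue [16, 14, 13, 11, 10, 3, 1]
Visit 16; enqueue 17, 9, 5, 4 → queue [14, 13, 11, 10, 3, 1, 17, 9, 5, 4]
Visit 14; enqueue 15 → queue [13, 11, 10, 3, 1, 17, 9, 5, 4, 15]
Visit 13; enqueue 12 → queue [11, 10, 3, 1, 17, 9, 5, 4, 15, 12]
Visit 11 → queue [10, 3, 1, 17, 9, 5, 4, 15, 12]
Visit 10 → queue [3, 1, 17, 9, 5, 4, 15, 12]
Visit 3 → queue [1, 17, 9, 5, 4, 15, 12]
Visit 1; enqueue 8, 0 → queue [17, 9, 5, 4, 15, 12, 8, 0]
Visit 17 → queue [9, 5, 4, 15, 12, 8, 0]
Visit 9; enqueue 2 → queue [5, 4, 15, 12, 8, 0, 2]
Visit 5 → queue [4, 15, 12, 8, 0, 2]
Visit 4 → queue [15, 12, 8, 0, 2]
Visit 15; enqueue 6 → queue [12, 8, 0, 2, 6]
Visit 12 → queue [8, 0, 2, 6]
Visit 8 → queue [0, 2, 6]
Visit 0 → queue [2, 6]
Visit 2 → queue [6]
Visit 6 → queue []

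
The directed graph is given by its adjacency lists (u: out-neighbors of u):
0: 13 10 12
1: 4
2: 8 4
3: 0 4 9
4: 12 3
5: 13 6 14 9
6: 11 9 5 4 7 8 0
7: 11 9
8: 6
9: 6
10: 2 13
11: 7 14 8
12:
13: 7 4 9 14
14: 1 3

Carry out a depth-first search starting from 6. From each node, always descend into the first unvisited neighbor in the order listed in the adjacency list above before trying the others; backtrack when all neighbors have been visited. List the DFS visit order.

Visit 6
6 → 11
11 → 7
7 → 9
11 → 14
14 → 1
1 → 4
4 → 12
4 → 3
3 → 0
0 → 13
0 → 10
10 → 2
2 → 8
6 → 5

6 -> 11 -> 7 -> 9 -> 14 -> 1 -> 4 -> 12 -> 3 -> 0 -> 13 -> 10 -> 2 -> 8 -> 5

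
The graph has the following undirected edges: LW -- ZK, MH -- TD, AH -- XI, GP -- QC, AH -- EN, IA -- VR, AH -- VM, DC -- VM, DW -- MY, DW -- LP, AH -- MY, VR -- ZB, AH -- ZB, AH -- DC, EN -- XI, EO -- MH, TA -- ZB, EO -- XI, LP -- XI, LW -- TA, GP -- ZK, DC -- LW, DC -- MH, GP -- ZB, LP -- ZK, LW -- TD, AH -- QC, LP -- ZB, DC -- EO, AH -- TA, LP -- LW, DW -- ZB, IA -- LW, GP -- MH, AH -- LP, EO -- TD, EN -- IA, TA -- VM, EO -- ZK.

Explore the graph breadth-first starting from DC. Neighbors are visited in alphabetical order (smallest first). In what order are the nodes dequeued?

Visit DC; enqueue AH, EO, LW, MH, VM → queue [AH, EO, LW, MH, VM]
Visit AH; enqueue EN, LP, MY, QC, TA, XI, ZB → queue [EO, LW, MH, VM, EN, LP, MY, QC, TA, XI, ZB]
Visit EO; enqueue TD, ZK → queue [LW, MH, VM, EN, LP, MY, QC, TA, XI, ZB, TD, ZK]
Visit LW; enqueue IA → queue [MH, VM, EN, LP, MY, QC, TA, XI, ZB, TD, ZK, IA]
Visit MH; enqueue GP → queue [VM, EN, LP, MY, QC, TA, XI, ZB, TD, ZK, IA, GP]
Visit VM → queue [EN, LP, MY, QC, TA, XI, ZB, TD, ZK, IA, GP]
Visit EN → queue [LP, MY, QC, TA, XI, ZB, TD, ZK, IA, GP]
Visit LP; enqueue DW → queue [MY, QC, TA, XI, ZB, TD, ZK, IA, GP, DW]
Visit MY → queue [QC, TA, XI, ZB, TD, ZK, IA, GP, DW]
Visit QC → queue [TA, XI, ZB, TD, ZK, IA, GP, DW]
Visit TA → queue [XI, ZB, TD, ZK, IA, GP, DW]
Visit XI → queue [ZB, TD, ZK, IA, GP, DW]
Visit ZB; enqueue VR → queue [TD, ZK, IA, GP, DW, VR]
Visit TD → queue [ZK, IA, GP, DW, VR]
Visit ZK → queue [IA, GP, DW, VR]
Visit IA → queue [GP, DW, VR]
Visit GP → queue [DW, VR]
Visit DW → queue [VR]
Visit VR → queue []

DC AH EO LW MH VM EN LP MY QC TA XI ZB TD ZK IA GP DW VR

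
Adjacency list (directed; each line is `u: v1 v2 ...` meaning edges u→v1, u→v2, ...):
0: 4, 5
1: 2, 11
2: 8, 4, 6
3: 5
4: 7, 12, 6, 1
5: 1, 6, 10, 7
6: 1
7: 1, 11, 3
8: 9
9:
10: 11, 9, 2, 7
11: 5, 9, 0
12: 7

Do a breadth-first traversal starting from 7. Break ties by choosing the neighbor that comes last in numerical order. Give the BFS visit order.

7 11 3 1 9 5 0 2 10 6 4 8 12

Visit 7; enqueue 11, 3, 1 → queue [11, 3, 1]
Visit 11; enqueue 9, 5, 0 → queue [3, 1, 9, 5, 0]
Visit 3 → queue [1, 9, 5, 0]
Visit 1; enqueue 2 → queue [9, 5, 0, 2]
Visit 9 → queue [5, 0, 2]
Visit 5; enqueue 10, 6 → queue [0, 2, 10, 6]
Visit 0; enqueue 4 → queue [2, 10, 6, 4]
Visit 2; enqueue 8 → queue [10, 6, 4, 8]
Visit 10 → queue [6, 4, 8]
Visit 6 → queue [4, 8]
Visit 4; enqueue 12 → queue [8, 12]
Visit 8 → queue [12]
Visit 12 → queue []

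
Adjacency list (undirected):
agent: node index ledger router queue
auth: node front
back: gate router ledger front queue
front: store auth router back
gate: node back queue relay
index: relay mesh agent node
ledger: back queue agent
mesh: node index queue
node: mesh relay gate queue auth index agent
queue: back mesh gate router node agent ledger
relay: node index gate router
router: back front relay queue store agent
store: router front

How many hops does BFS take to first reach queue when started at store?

2

Level 0: store
Level 1: front, router
Level 2: agent, auth, back, queue, relay
Level 3: gate, index, ledger, mesh, node
queue first appears at level 2.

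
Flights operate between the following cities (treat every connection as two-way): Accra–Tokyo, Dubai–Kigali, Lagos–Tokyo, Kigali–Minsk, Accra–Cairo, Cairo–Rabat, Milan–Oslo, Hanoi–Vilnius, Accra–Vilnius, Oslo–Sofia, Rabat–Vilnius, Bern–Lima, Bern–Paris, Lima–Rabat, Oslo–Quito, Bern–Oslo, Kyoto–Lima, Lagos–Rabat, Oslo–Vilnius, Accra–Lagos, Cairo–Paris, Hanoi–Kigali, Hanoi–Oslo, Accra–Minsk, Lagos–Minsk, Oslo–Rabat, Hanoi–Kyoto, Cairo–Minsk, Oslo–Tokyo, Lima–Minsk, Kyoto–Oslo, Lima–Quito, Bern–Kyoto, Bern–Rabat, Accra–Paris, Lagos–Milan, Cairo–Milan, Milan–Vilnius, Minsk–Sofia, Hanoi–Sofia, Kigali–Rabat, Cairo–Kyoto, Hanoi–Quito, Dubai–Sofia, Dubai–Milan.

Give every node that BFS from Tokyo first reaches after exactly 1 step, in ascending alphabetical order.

Level 0: Tokyo
Level 1: Accra, Lagos, Oslo
Level 2: Bern, Cairo, Hanoi, Kyoto, Milan, Minsk, Paris, Quito, Rabat, Sofia, Vilnius
Level 3: Dubai, Kigali, Lima

Accra, Lagos, Oslo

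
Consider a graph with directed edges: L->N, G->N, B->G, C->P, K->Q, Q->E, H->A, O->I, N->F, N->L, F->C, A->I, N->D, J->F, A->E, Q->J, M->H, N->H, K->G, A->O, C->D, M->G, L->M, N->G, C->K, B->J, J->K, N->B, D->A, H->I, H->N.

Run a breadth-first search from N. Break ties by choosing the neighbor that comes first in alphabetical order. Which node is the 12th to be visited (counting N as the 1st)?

M

Visit N; enqueue B, D, F, G, H, L → queue [B, D, F, G, H, L]
Visit B; enqueue J → queue [D, F, G, H, L, J]
Visit D; enqueue A → queue [F, G, H, L, J, A]
Visit F; enqueue C → queue [G, H, L, J, A, C]
Visit G → queue [H, L, J, A, C]
Visit H; enqueue I → queue [L, J, A, C, I]
Visit L; enqueue M → queue [J, A, C, I, M]
Visit J; enqueue K → queue [A, C, I, M, K]
Visit A; enqueue E, O → queue [C, I, M, K, E, O]
Visit C; enqueue P → queue [I, M, K, E, O, P]
Visit I → queue [M, K, E, O, P]
Visit M → queue [K, E, O, P]
Visit K; enqueue Q → queue [E, O, P, Q]
Visit E → queue [O, P, Q]
Visit O → queue [P, Q]
Visit P → queue [Q]
Visit Q → queue []

Visit order: N, B, D, F, G, H, L, J, A, C, I, M, K, E, O, P, Q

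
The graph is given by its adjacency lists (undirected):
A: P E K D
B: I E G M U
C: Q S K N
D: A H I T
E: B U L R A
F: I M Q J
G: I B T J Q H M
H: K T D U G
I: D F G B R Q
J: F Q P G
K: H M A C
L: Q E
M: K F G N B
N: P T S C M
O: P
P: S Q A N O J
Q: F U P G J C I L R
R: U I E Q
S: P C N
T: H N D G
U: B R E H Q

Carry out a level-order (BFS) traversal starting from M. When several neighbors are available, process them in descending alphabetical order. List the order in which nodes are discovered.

M N K G F B T S P C H A Q J I U E D O R L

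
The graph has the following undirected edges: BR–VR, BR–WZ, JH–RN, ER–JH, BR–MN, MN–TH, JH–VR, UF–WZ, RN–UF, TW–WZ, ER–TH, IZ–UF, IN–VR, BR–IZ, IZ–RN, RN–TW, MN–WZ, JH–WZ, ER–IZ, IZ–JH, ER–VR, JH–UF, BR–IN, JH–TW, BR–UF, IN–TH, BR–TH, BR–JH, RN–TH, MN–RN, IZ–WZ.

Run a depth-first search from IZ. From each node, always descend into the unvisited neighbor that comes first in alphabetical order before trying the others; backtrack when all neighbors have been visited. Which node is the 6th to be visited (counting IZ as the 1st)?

Visit IZ
IZ → BR
BR → IN
IN → TH
TH → ER
ER → JH
JH → RN
RN → MN
MN → WZ
WZ → TW
WZ → UF
JH → VR

Visit order: IZ, BR, IN, TH, ER, JH, RN, MN, WZ, TW, UF, VR

JH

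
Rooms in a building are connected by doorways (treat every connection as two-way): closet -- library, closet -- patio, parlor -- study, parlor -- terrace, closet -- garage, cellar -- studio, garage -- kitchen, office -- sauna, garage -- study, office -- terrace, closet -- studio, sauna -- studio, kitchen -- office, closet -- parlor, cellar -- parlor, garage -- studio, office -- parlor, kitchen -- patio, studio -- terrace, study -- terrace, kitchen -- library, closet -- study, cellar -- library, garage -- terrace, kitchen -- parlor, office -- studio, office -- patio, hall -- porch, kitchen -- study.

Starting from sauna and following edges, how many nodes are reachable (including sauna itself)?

12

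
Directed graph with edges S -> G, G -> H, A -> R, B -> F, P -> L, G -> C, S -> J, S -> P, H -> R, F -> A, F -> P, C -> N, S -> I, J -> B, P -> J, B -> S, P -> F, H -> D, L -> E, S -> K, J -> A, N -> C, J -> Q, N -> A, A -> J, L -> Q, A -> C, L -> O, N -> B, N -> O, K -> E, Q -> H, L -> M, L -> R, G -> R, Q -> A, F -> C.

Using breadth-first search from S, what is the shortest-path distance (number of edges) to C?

Level 0: S
Level 1: G, I, J, K, P
Level 2: A, B, C, E, F, H, L, Q, R
Level 3: D, M, N, O
C first appears at level 2.

2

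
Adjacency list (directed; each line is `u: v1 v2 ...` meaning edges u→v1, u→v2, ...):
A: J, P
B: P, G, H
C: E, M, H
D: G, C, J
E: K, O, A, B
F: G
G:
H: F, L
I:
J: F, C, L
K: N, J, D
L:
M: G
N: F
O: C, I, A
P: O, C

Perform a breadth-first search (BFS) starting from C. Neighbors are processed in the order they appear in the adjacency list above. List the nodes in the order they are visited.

C, E, M, H, K, O, A, B, G, F, L, N, J, D, I, P

Visit C; enqueue E, M, H → queue [E, M, H]
Visit E; enqueue K, O, A, B → queue [M, H, K, O, A, B]
Visit M; enqueue G → queue [H, K, O, A, B, G]
Visit H; enqueue F, L → queue [K, O, A, B, G, F, L]
Visit K; enqueue N, J, D → queue [O, A, B, G, F, L, N, J, D]
Visit O; enqueue I → queue [A, B, G, F, L, N, J, D, I]
Visit A; enqueue P → queue [B, G, F, L, N, J, D, I, P]
Visit B → queue [G, F, L, N, J, D, I, P]
Visit G → queue [F, L, N, J, D, I, P]
Visit F → queue [L, N, J, D, I, P]
Visit L → queue [N, J, D, I, P]
Visit N → queue [J, D, I, P]
Visit J → queue [D, I, P]
Visit D → queue [I, P]
Visit I → queue [P]
Visit P → queue []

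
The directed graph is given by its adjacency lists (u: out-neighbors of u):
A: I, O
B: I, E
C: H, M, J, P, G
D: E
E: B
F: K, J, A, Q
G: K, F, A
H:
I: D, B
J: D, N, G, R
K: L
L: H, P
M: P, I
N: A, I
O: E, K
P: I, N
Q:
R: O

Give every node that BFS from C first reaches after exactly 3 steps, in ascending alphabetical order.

B, E, L, O, Q

Level 0: C
Level 1: G, H, J, M, P
Level 2: A, D, F, I, K, N, R
Level 3: B, E, L, O, Q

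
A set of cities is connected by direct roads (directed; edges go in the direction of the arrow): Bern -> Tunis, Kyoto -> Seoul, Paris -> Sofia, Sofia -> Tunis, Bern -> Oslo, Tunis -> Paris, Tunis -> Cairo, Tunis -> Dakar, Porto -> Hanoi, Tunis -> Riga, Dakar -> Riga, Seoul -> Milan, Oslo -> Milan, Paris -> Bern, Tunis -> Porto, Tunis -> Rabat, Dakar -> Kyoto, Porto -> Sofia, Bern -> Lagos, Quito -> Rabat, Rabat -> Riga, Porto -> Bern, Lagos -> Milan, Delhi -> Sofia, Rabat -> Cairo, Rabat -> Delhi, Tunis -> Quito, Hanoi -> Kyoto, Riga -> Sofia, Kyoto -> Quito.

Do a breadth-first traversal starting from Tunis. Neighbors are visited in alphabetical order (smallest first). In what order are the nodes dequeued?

Tunis, Cairo, Dakar, Paris, Porto, Quito, Rabat, Riga, Kyoto, Bern, Sofia, Hanoi, Delhi, Seoul, Lagos, Oslo, Milan

Visit Tunis; enqueue Cairo, Dakar, Paris, Porto, Quito, Rabat, Riga → queue [Cairo, Dakar, Paris, Porto, Quito, Rabat, Riga]
Visit Cairo → queue [Dakar, Paris, Porto, Quito, Rabat, Riga]
Visit Dakar; enqueue Kyoto → queue [Paris, Porto, Quito, Rabat, Riga, Kyoto]
Visit Paris; enqueue Bern, Sofia → queue [Porto, Quito, Rabat, Riga, Kyoto, Bern, Sofia]
Visit Porto; enqueue Hanoi → queue [Quito, Rabat, Riga, Kyoto, Bern, Sofia, Hanoi]
Visit Quito → queue [Rabat, Riga, Kyoto, Bern, Sofia, Hanoi]
Visit Rabat; enqueue Delhi → queue [Riga, Kyoto, Bern, Sofia, Hanoi, Delhi]
Visit Riga → queue [Kyoto, Bern, Sofia, Hanoi, Delhi]
Visit Kyoto; enqueue Seoul → queue [Bern, Sofia, Hanoi, Delhi, Seoul]
Visit Bern; enqueue Lagos, Oslo → queue [Sofia, Hanoi, Delhi, Seoul, Lagos, Oslo]
Visit Sofia → queue [Hanoi, Delhi, Seoul, Lagos, Oslo]
Visit Hanoi → queue [Delhi, Seoul, Lagos, Oslo]
Visit Delhi → queue [Seoul, Lagos, Oslo]
Visit Seoul; enqueue Milan → queue [Lagos, Oslo, Milan]
Visit Lagos → queue [Oslo, Milan]
Visit Oslo → queue [Milan]
Visit Milan → queue []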